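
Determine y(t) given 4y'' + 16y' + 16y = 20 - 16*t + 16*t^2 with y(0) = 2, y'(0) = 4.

y = 15/4 + t**2 - 3*t - 7*exp(-2*t)/4 + 7*t*exp(-2*t)/2

Divide through by 4: y'' + 4y' + 4y = 5 - 4*t + 4*t^2.
Characteristic equation r² + 4r + 4 = 0 has discriminant (4)² - 4·(4) = 0, so r = -2 is a repeated root.
Hence y_h = (C1 + C2*t)*exp(-2*t).
For the particular solution try y_p = A0 + A1*t + A2*t^2. Substituting and matching coefficients of each power of t gives A0 = 15/4, A1 = -3, A2 = 1, so y_p = 15/4 + t^2 - 3*t.
General solution: y = 15/4 + t^2 - 3*t + C1*exp(-2*t) + C2*t*exp(-2*t).
Apply the initial conditions: y(0) = 15/4 + C1 = 2 and y'(0) = -3 + C2 - 2*C1 = 4. Solving gives C1 = -7/4, C2 = 7/2.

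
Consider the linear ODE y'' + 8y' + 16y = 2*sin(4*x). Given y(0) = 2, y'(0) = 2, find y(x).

Characteristic equation r² + 8r + 16 = 0 has discriminant (8)² - 4·(16) = 0, so r = -4 is a repeated root.
Hence y_h = (C1 + C2*x)*exp(-4*x).
Try y_p = A*cos(4*x) + B*sin(4*x). Substituting and equating the coefficients of cos(4x) and sin(4x) gives A = -1/16, B = 0, so y_p = -cos(4*x)/16.
General solution: y = -cos(4*x)/16 + C1*exp(-4*x) + C2*x*exp(-4*x).
Apply the initial conditions: y(0) = -1/16 + C1 = 2 and y'(0) = C2 - 4*C1 = 2. Solving gives C1 = 33/16, C2 = 41/4.

y = -cos(4*x)/16 + 33*exp(-4*x)/16 + 41*x*exp(-4*x)/4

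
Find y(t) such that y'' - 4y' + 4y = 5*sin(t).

y = 3*sin(t)/5 + 4*cos(t)/5 + C1*exp(2*t) + C2*t*exp(2*t)

Characteristic equation r² - 4r + 4 = 0 has discriminant (-4)² - 4·(4) = 0, so r = 2 is a repeated root.
Hence y_h = (C1 + C2*t)*exp(2*t).
Try y_p = A*cos(t) + B*sin(t). Substituting and equating the coefficients of cos(t) and sin(t) gives A = 4/5, B = 3/5, so y_p = 3*sin(t)/5 + 4*cos(t)/5.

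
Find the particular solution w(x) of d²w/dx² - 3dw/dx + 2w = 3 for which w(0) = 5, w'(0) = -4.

Characteristic equation r² - 3r + 2 = 0 factors as (r - 2)(r - 1) = 0, so r = 2, 1.
Hence w_h = C1*exp(2*x) + C2*exp(x).
For the particular solution try w_p = A0. Substituting and matching coefficients of each power of x gives A0 = 3/2, so w_p = 3/2.
General solution: w = 3/2 + C1*exp(2*x) + C2*exp(x).
Apply the initial conditions: w(0) = 3/2 + C1 + C2 = 5 and w'(0) = C2 + 2*C1 = -4. Solving gives C1 = -15/2, C2 = 11.

w = 3/2 + 11*exp(x) - 15*exp(2*x)/2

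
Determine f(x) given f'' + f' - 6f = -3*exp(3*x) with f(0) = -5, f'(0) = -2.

Characteristic equation r² + r - 6 = 0 factors as (r - 2)(r + 3) = 0, so r = 2, -3.
Hence f_h = C1*exp(2*x) + C2*exp(-3*x).
Try f_p = A*exp(3*x). Substituting into the equation and dividing by exp(3*x) gives A = -1/2, so f_p = -exp(3*x)/2.
General solution: f = -exp(3*x)/2 + C1*exp(2*x) + C2*exp(-3*x).
Apply the initial conditions: f(0) = -1/2 + C1 + C2 = -5 and f'(0) = -3/2 - 3*C2 + 2*C1 = -2. Solving gives C1 = -14/5, C2 = -17/10.

f = -17*exp(-3*x)/10 - 14*exp(2*x)/5 - exp(3*x)/2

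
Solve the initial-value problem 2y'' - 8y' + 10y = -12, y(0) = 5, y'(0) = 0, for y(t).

Divide through by 2: y'' - 4y' + 5y = -6.
Characteristic equation r² - 4r + 5 = 0 has discriminant (-4)² - 4·(5) = -4 < 0, so r = 2 ± i.
Hence y_h = C1*cos(t)*exp(2*t) + C2*exp(2*t)*sin(t).
For the particular solution try y_p = A0. Substituting and matching coefficients of each power of t gives A0 = -6/5, so y_p = -6/5.
General solution: y = -6/5 + C1*cos(t)*exp(2*t) + C2*exp(2*t)*sin(t).
Apply the initial conditions: y(0) = -6/5 + C1 = 5 and y'(0) = C2 + 2*C1 = 0. Solving gives C1 = 31/5, C2 = -62/5.

y = -6/5 - 62*exp(2*t)*sin(t)/5 + 31*cos(t)*exp(2*t)/5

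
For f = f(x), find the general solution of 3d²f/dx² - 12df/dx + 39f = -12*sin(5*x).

f = -5*cos(5*x)/34 + 3*sin(5*x)/34 + C1*cos(3*x)*exp(2*x) + C2*exp(2*x)*sin(3*x)

Divide through by 3: f'' - 4f' + 13f = -4*sin(5*x).
Characteristic equation r² - 4r + 13 = 0 has discriminant (-4)² - 4·(13) = -36 < 0, so r = 2 ± 3i.
Hence f_h = C1*cos(3*x)*exp(2*x) + C2*exp(2*x)*sin(3*x).
Try f_p = A*cos(5*x) + B*sin(5*x). Substituting and equating the coefficients of cos(5x) and sin(5x) gives A = -5/34, B = 3/34, so f_p = -5*cos(5*x)/34 + 3*sin(5*x)/34.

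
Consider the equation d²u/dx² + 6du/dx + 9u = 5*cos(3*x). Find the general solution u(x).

Characteristic equation r² + 6r + 9 = 0 has discriminant (6)² - 4·(9) = 0, so r = -3 is a repeated root.
Hence u_h = (C1 + C2*x)*exp(-3*x).
Try u_p = A*cos(3*x) + B*sin(3*x). Substituting and equating the coefficients of cos(3x) and sin(3x) gives A = 0, B = 5/18, so u_p = 5*sin(3*x)/18.

u = 5*sin(3*x)/18 + C1*exp(-3*x) + C2*x*exp(-3*x)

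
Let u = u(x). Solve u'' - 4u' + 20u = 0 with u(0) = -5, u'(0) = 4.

Characteristic equation r² - 4r + 20 = 0 has discriminant (-4)² - 4·(20) = -64 < 0, so r = 2 ± 4i.
Hence u_h = C1*cos(4*x)*exp(2*x) + C2*exp(2*x)*sin(4*x).
Apply the initial conditions: u(0) = C1 = -5 and u'(0) = 2*C1 + 4*C2 = 4. Solving gives C1 = -5, C2 = 7/2.

u = -5*cos(4*x)*exp(2*x) + 7*exp(2*x)*sin(4*x)/2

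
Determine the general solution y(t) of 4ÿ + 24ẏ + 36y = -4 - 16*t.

y = 5/27 - 4*t/9 + C1*exp(-3*t) + C2*t*exp(-3*t)

Divide through by 4: y'' + 6y' + 9y = -1 - 4*t.
Characteristic equation r² + 6r + 9 = 0 has discriminant (6)² - 4·(9) = 0, so r = -3 is a repeated root.
Hence y_h = (C1 + C2*t)*exp(-3*t).
For the particular solution try y_p = A0 + A1*t. Substituting and matching coefficients of each power of t gives A0 = 5/27, A1 = -4/9, so y_p = 5/27 - 4*t/9.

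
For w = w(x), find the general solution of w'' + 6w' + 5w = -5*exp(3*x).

w = -5*exp(3*x)/32 + C1*exp(-x) + C2*exp(-5*x)

Characteristic equation r² + 6r + 5 = 0 factors as (r + 1)(r + 5) = 0, so r = -1, -5.
Hence w_h = C1*exp(-x) + C2*exp(-5*x).
Try w_p = A*exp(3*x). Substituting into the equation and dividing by exp(3*x) gives A = -5/32, so w_p = -5*exp(3*x)/32.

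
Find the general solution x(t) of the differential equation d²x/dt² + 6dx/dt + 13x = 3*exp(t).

x = 3*exp(t)/20 + C1*cos(2*t)*exp(-3*t) + C2*exp(-3*t)*sin(2*t)

Characteristic equation r² + 6r + 13 = 0 has discriminant (6)² - 4·(13) = -16 < 0, so r = -3 ± 2i.
Hence x_h = C1*cos(2*t)*exp(-3*t) + C2*exp(-3*t)*sin(2*t).
Try x_p = A*exp(t). Substituting into the equation and dividing by exp(t) gives A = 3/20, so x_p = 3*exp(t)/20.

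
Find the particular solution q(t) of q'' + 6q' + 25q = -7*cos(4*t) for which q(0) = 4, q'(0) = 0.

q = -56*sin(4*t)/219 - 7*cos(4*t)/73 + 299*cos(4*t)*exp(-3*t)/73 + 2915*exp(-3*t)*sin(4*t)/876

Characteristic equation r² + 6r + 25 = 0 has discriminant (6)² - 4·(25) = -64 < 0, so r = -3 ± 4i.
Hence q_h = C1*cos(4*t)*exp(-3*t) + C2*exp(-3*t)*sin(4*t).
Try q_p = A*cos(4*t) + B*sin(4*t). Substituting and equating the coefficients of cos(4t) and sin(4t) gives A = -7/73, B = -56/219, so q_p = -56*sin(4*t)/219 - 7*cos(4*t)/73.
General solution: q = -56*sin(4*t)/219 - 7*cos(4*t)/73 + C1*cos(4*t)*exp(-3*t) + C2*exp(-3*t)*sin(4*t).
Apply the initial conditions: q(0) = -7/73 + C1 = 4 and q'(0) = -224/219 - 3*C1 + 4*C2 = 0. Solving gives C1 = 299/73, C2 = 2915/876.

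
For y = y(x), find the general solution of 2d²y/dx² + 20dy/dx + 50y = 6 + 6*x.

y = 9/125 + 3*x/25 + C1*exp(-5*x) + C2*x*exp(-5*x)

Divide through by 2: y'' + 10y' + 25y = 3 + 3*x.
Characteristic equation r² + 10r + 25 = 0 has discriminant (10)² - 4·(25) = 0, so r = -5 is a repeated root.
Hence y_h = (C1 + C2*x)*exp(-5*x).
For the particular solution try y_p = A0 + A1*x. Substituting and matching coefficients of each power of x gives A0 = 9/125, A1 = 3/25, so y_p = 9/125 + 3*x/25.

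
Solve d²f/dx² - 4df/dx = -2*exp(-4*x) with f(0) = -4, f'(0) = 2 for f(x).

Characteristic equation r² - 4r = 0 factors as (r - 4)r = 0, so r = 4, 0.
Hence f_h = C1*exp(4*x) + C2.
Try f_p = A*exp(-4*x). Substituting into the equation and dividing by exp(-4*x) gives A = -1/16, so f_p = -exp(-4*x)/16.
General solution: f = C2 - exp(-4*x)/16 + C1*exp(4*x).
Apply the initial conditions: f(0) = -1/16 + C1 + C2 = -4 and f'(0) = 1/4 + 4*C1 = 2. Solving gives C1 = 7/16, C2 = -35/8.

f = -35/8 - exp(-4*x)/16 + 7*exp(4*x)/16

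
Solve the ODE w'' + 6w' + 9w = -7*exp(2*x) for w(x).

w = -7*exp(2*x)/25 + C1*exp(-3*x) + C2*x*exp(-3*x)

Characteristic equation r² + 6r + 9 = 0 has discriminant (6)² - 4·(9) = 0, so r = -3 is a repeated root.
Hence w_h = (C1 + C2*x)*exp(-3*x).
Try w_p = A*exp(2*x). Substituting into the equation and dividing by exp(2*x) gives A = -7/25, so w_p = -7*exp(2*x)/25.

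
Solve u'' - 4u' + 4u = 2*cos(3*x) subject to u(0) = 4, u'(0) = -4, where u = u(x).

Characteristic equation r² - 4r + 4 = 0 has discriminant (-4)² - 4·(4) = 0, so r = 2 is a repeated root.
Hence u_h = (C1 + C2*x)*exp(2*x).
Try u_p = A*cos(3*x) + B*sin(3*x). Substituting and equating the coefficients of cos(3x) and sin(3x) gives A = -10/169, B = -24/169, so u_p = -24*sin(3*x)/169 - 10*cos(3*x)/169.
General solution: u = -24*sin(3*x)/169 - 10*cos(3*x)/169 + C1*exp(2*x) + C2*x*exp(2*x).
Apply the initial conditions: u(0) = -10/169 + C1 = 4 and u'(0) = -72/169 + C2 + 2*C1 = -4. Solving gives C1 = 686/169, C2 = -152/13.

u = -24*sin(3*x)/169 - 10*cos(3*x)/169 + 686*exp(2*x)/169 - 152*x*exp(2*x)/13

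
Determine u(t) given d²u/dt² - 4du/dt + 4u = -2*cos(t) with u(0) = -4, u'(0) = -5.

Characteristic equation r² - 4r + 4 = 0 has discriminant (-4)² - 4·(4) = 0, so r = 2 is a repeated root.
Hence u_h = (C1 + C2*t)*exp(2*t).
Try u_p = A*cos(t) + B*sin(t). Substituting and equating the coefficients of cos(t) and sin(t) gives A = -6/25, B = 8/25, so u_p = -6*cos(t)/25 + 8*sin(t)/25.
General solution: u = -6*cos(t)/25 + 8*sin(t)/25 + C1*exp(2*t) + C2*t*exp(2*t).
Apply the initial conditions: u(0) = -6/25 + C1 = -4 and u'(0) = 8/25 + C2 + 2*C1 = -5. Solving gives C1 = -94/25, C2 = 11/5.

u = -94*exp(2*t)/25 - 6*cos(t)/25 + 8*sin(t)/25 + 11*t*exp(2*t)/5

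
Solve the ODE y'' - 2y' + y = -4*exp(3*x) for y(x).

y = -exp(3*x) + C1*exp(x) + C2*x*exp(x)

Characteristic equation r² - 2r + 1 = 0 has discriminant (-2)² - 4·(1) = 0, so r = 1 is a repeated root.
Hence y_h = (C1 + C2*x)*exp(x).
Try y_p = A*exp(3*x). Substituting into the equation and dividing by exp(3*x) gives A = -1, so y_p = -exp(3*x).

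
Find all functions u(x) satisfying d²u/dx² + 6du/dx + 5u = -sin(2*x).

Characteristic equation r² + 6r + 5 = 0 factors as (r + 5)(r + 1) = 0, so r = -5, -1.
Hence u_h = C1*exp(-5*x) + C2*exp(-x).
Try u_p = A*cos(2*x) + B*sin(2*x). Substituting and equating the coefficients of cos(2x) and sin(2x) gives A = 12/145, B = -1/145, so u_p = -sin(2*x)/145 + 12*cos(2*x)/145.

u = -sin(2*x)/145 + 12*cos(2*x)/145 + C1*exp(-5*x) + C2*exp(-x)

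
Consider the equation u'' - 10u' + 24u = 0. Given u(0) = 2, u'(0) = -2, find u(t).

u = -5*exp(6*t) + 7*exp(4*t)

Characteristic equation r² - 10r + 24 = 0 factors as (r - 4)(r - 6) = 0, so r = 4, 6.
Hence u_h = C1*exp(4*t) + C2*exp(6*t).
Apply the initial conditions: u(0) = C1 + C2 = 2 and u'(0) = 4*C1 + 6*C2 = -2. Solving gives C1 = 7, C2 = -5.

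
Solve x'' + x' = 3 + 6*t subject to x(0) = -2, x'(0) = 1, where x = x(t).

Characteristic equation r² + r = 0 factors as (r + 1)r = 0, so r = -1, 0.
Hence x_h = C1*exp(-t) + C2.
Since 0 is a characteristic root (multiplicity 1), multiply the polynomial trial by t: try x_p = t*(A0 + A1*t). Substituting and matching coefficients of each power of t gives A0 = -3, A1 = 3, so x_p = -3*t + 3*t^2.
General solution: x = C2 - 3*t + 3*t^2 + C1*exp(-t).
Apply the initial conditions: x(0) = C1 + C2 = -2 and x'(0) = -3 - C1 = 1. Solving gives C1 = -4, C2 = 2.

x = 2 - 4*exp(-t) - 3*t + 3*t**2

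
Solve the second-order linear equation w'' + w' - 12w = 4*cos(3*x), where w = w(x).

Characteristic equation r² + r - 12 = 0 factors as (r + 4)(r - 3) = 0, so r = -4, 3.
Hence w_h = C1*exp(-4*x) + C2*exp(3*x).
Try w_p = A*cos(3*x) + B*sin(3*x). Substituting and equating the coefficients of cos(3x) and sin(3x) gives A = -14/75, B = 2/75, so w_p = -14*cos(3*x)/75 + 2*sin(3*x)/75.

w = -14*cos(3*x)/75 + 2*sin(3*x)/75 + C1*exp(-4*x) + C2*exp(3*x)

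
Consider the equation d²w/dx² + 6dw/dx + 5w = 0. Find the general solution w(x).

w = C1*exp(-x) + C2*exp(-5*x)

Characteristic equation r² + 6r + 5 = 0 factors as (r + 1)(r + 5) = 0, so r = -1, -5.
Hence w_h = C1*exp(-x) + C2*exp(-5*x).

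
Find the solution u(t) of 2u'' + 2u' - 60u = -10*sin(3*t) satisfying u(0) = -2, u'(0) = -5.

Divide through by 2: u'' + u' - 30u = -5*sin(3*t).
Characteristic equation r² + r - 30 = 0 factors as (r + 6)(r - 5) = 0, so r = -6, 5.
Hence u_h = C1*exp(-6*t) + C2*exp(5*t).
Try u_p = A*cos(3*t) + B*sin(3*t). Substituting and equating the coefficients of cos(3t) and sin(3t) gives A = 1/102, B = 13/102, so u_p = cos(3*t)/102 + 13*sin(3*t)/102.
General solution: u = cos(3*t)/102 + 13*sin(3*t)/102 + C1*exp(-6*t) + C2*exp(5*t).
Apply the initial conditions: u(0) = 1/102 + C1 + C2 = -2 and u'(0) = 13/34 - 6*C1 + 5*C2 = -5. Solving gives C1 = -14/33, C2 = -593/374.

u = -593*exp(5*t)/374 - 14*exp(-6*t)/33 + cos(3*t)/102 + 13*sin(3*t)/102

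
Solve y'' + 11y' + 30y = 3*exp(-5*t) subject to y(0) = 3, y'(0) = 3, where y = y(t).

y = -15*exp(-6*t) + 18*exp(-5*t) + 3*t*exp(-5*t)

Characteristic equation r² + 11r + 30 = 0 factors as (r + 6)(r + 5) = 0, so r = -6, -5.
Hence y_h = C1*exp(-6*t) + C2*exp(-5*t).
Since exp(-5*t) solves the homogeneous equation (r = -5 is a root of multiplicity 1), multiply the trial by t. Try y_p = A*t*exp(-5*t). Substituting into the equation and dividing by exp(-5*t) gives A = 3, so y_p = 3*t*exp(-5*t).
General solution: y = C1*exp(-6*t) + C2*exp(-5*t) + 3*t*exp(-5*t).
Apply the initial conditions: y(0) = C1 + C2 = 3 and y'(0) = 3 - 6*C1 - 5*C2 = 3. Solving gives C1 = -15, C2 = 18.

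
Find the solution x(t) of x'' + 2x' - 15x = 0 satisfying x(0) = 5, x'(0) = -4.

x = 19*exp(-5*t)/8 + 21*exp(3*t)/8

Characteristic equation r² + 2r - 15 = 0 factors as (r - 3)(r + 5) = 0, so r = 3, -5.
Hence x_h = C1*exp(3*t) + C2*exp(-5*t).
Apply the initial conditions: x(0) = C1 + C2 = 5 and x'(0) = -5*C2 + 3*C1 = -4. Solving gives C1 = 21/8, C2 = 19/8.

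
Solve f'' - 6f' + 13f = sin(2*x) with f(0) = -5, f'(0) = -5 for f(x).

Characteristic equation r² - 6r + 13 = 0 has discriminant (-6)² - 4·(13) = -16 < 0, so r = 3 ± 2i.
Hence f_h = C1*cos(2*x)*exp(3*x) + C2*exp(3*x)*sin(2*x).
Try f_p = A*cos(2*x) + B*sin(2*x). Substituting and equating the coefficients of cos(2x) and sin(2x) gives A = 4/75, B = 1/25, so f_p = sin(2*x)/25 + 4*cos(2*x)/75.
General solution: f = sin(2*x)/25 + 4*cos(2*x)/75 + C1*cos(2*x)*exp(3*x) + C2*exp(3*x)*sin(2*x).
Apply the initial conditions: f(0) = 4/75 + C1 = -5 and f'(0) = 2/25 + 2*C2 + 3*C1 = -5. Solving gives C1 = -379/75, C2 = 126/25.

f = sin(2*x)/25 + 4*cos(2*x)/75 - 379*cos(2*x)*exp(3*x)/75 + 126*exp(3*x)*sin(2*x)/25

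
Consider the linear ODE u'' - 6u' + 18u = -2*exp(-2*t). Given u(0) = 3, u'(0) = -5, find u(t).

Characteristic equation r² - 6r + 18 = 0 has discriminant (-6)² - 4·(18) = -36 < 0, so r = 3 ± 3i.
Hence u_h = C1*cos(3*t)*exp(3*t) + C2*exp(3*t)*sin(3*t).
Try u_p = A*exp(-2*t). Substituting into the equation and dividing by exp(-2*t) gives A = -1/17, so u_p = -exp(-2*t)/17.
General solution: u = -exp(-2*t)/17 + C1*cos(3*t)*exp(3*t) + C2*exp(3*t)*sin(3*t).
Apply the initial conditions: u(0) = -1/17 + C1 = 3 and u'(0) = 2/17 + 3*C1 + 3*C2 = -5. Solving gives C1 = 52/17, C2 = -81/17.

u = -exp(-2*t)/17 - 81*exp(3*t)*sin(3*t)/17 + 52*cos(3*t)*exp(3*t)/17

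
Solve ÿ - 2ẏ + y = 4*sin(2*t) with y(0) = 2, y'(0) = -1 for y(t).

Characteristic equation r² - 2r + 1 = 0 has discriminant (-2)² - 4·(1) = 0, so r = 1 is a repeated root.
Hence y_h = (C1 + C2*t)*exp(t).
Try y_p = A*cos(2*t) + B*sin(2*t). Substituting and equating the coefficients of cos(2t) and sin(2t) gives A = 16/25, B = -12/25, so y_p = -12*sin(2*t)/25 + 16*cos(2*t)/25.
General solution: y = -12*sin(2*t)/25 + 16*cos(2*t)/25 + C1*exp(t) + C2*t*exp(t).
Apply the initial conditions: y(0) = 16/25 + C1 = 2 and y'(0) = -24/25 + C1 + C2 = -1. Solving gives C1 = 34/25, C2 = -7/5.

y = -12*sin(2*t)/25 + 16*cos(2*t)/25 + 34*exp(t)/25 - 7*t*exp(t)/5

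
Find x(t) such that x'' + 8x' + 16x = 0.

x = C1*exp(-4*t) + C2*t*exp(-4*t)

Characteristic equation r² + 8r + 16 = 0 has discriminant (8)² - 4·(16) = 0, so r = -4 is a repeated root.
Hence x_h = (C1 + C2*t)*exp(-4*t).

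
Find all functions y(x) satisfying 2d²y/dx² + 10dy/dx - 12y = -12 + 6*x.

Divide through by 2: y'' + 5y' - 6y = -6 + 3*x.
Characteristic equation r² + 5r - 6 = 0 factors as (r - 1)(r + 6) = 0, so r = 1, -6.
Hence y_h = C1*exp(x) + C2*exp(-6*x).
For the particular solution try y_p = A0 + A1*x. Substituting and matching coefficients of each power of x gives A0 = 7/12, A1 = -1/2, so y_p = 7/12 - x/2.

y = 7/12 - x/2 + C1*exp(x) + C2*exp(-6*x)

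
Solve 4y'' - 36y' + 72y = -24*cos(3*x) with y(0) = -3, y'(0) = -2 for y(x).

Divide through by 4: y'' - 9y' + 18y = -6*cos(3*x).
Characteristic equation r² - 9r + 18 = 0 factors as (r - 3)(r - 6) = 0, so r = 3, 6.
Hence y_h = C1*exp(3*x) + C2*exp(6*x).
Try y_p = A*cos(3*x) + B*sin(3*x). Substituting and equating the coefficients of cos(3x) and sin(3x) gives A = -1/15, B = 1/5, so y_p = -cos(3*x)/15 + sin(3*x)/5.
General solution: y = -cos(3*x)/15 + sin(3*x)/5 + C1*exp(3*x) + C2*exp(6*x).
Apply the initial conditions: y(0) = -1/15 + C1 + C2 = -3 and y'(0) = 3/5 + 3*C1 + 6*C2 = -2. Solving gives C1 = -5, C2 = 31/15.

y = -5*exp(3*x) - cos(3*x)/15 + sin(3*x)/5 + 31*exp(6*x)/15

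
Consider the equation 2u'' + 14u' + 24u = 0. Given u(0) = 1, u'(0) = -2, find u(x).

u = -exp(-4*x) + 2*exp(-3*x)

Divide through by 2: u'' + 7u' + 12u = 0.
Characteristic equation r² + 7r + 12 = 0 factors as (r + 4)(r + 3) = 0, so r = -4, -3.
Hence u_h = C1*exp(-4*x) + C2*exp(-3*x).
Apply the initial conditions: u(0) = C1 + C2 = 1 and u'(0) = -4*C1 - 3*C2 = -2. Solving gives C1 = -1, C2 = 2.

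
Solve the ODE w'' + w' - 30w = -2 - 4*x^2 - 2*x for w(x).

w = 527/6750 + 2*x**2/15 + 17*x/225 + C1*exp(5*x) + C2*exp(-6*x)

Characteristic equation r² + r - 30 = 0 factors as (r - 5)(r + 6) = 0, so r = 5, -6.
Hence w_h = C1*exp(5*x) + C2*exp(-6*x).
For the particular solution try w_p = A0 + A1*x + A2*x^2. Substituting and matching coefficients of each power of x gives A0 = 527/6750, A1 = 17/225, A2 = 2/15, so w_p = 527/6750 + 2*x^2/15 + 17*x/225.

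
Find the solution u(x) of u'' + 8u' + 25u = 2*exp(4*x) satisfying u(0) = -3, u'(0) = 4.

Characteristic equation r² + 8r + 25 = 0 has discriminant (8)² - 4·(25) = -36 < 0, so r = -4 ± 3i.
Hence u_h = C1*cos(3*x)*exp(-4*x) + C2*exp(-4*x)*sin(3*x).
Try u_p = A*exp(4*x). Substituting into the equation and dividing by exp(4*x) gives A = 2/73, so u_p = 2*exp(4*x)/73.
General solution: u = 2*exp(4*x)/73 + C1*cos(3*x)*exp(-4*x) + C2*exp(-4*x)*sin(3*x).
Apply the initial conditions: u(0) = 2/73 + C1 = -3 and u'(0) = 8/73 - 4*C1 + 3*C2 = 4. Solving gives C1 = -221/73, C2 = -200/73.

u = 2*exp(4*x)/73 - 221*cos(3*x)*exp(-4*x)/73 - 200*exp(-4*x)*sin(3*x)/73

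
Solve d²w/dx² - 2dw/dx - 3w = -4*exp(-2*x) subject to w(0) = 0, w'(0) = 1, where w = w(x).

Characteristic equation r² - 2r - 3 = 0 factors as (r + 1)(r - 3) = 0, so r = -1, 3.
Hence w_h = C1*exp(-x) + C2*exp(3*x).
Try w_p = A*exp(-2*x). Substituting into the equation and dividing by exp(-2*x) gives A = -4/5, so w_p = -4*exp(-2*x)/5.
General solution: w = -4*exp(-2*x)/5 + C1*exp(-x) + C2*exp(3*x).
Apply the initial conditions: w(0) = -4/5 + C1 + C2 = 0 and w'(0) = 8/5 - C1 + 3*C2 = 1. Solving gives C1 = 3/4, C2 = 1/20.

w = -4*exp(-2*x)/5 + exp(3*x)/20 + 3*exp(-x)/4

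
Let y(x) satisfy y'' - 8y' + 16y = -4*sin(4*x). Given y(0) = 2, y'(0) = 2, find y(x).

y = -cos(4*x)/8 + 17*exp(4*x)/8 - 13*x*exp(4*x)/2

Characteristic equation r² - 8r + 16 = 0 has discriminant (-8)² - 4·(16) = 0, so r = 4 is a repeated root.
Hence y_h = (C1 + C2*x)*exp(4*x).
Try y_p = A*cos(4*x) + B*sin(4*x). Substituting and equating the coefficients of cos(4x) and sin(4x) gives A = -1/8, B = 0, so y_p = -cos(4*x)/8.
General solution: y = -cos(4*x)/8 + C1*exp(4*x) + C2*x*exp(4*x).
Apply the initial conditions: y(0) = -1/8 + C1 = 2 and y'(0) = C2 + 4*C1 = 2. Solving gives C1 = 17/8, C2 = -13/2.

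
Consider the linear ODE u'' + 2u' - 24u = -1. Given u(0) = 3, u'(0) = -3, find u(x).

u = 1/24 + 59*exp(4*x)/40 + 89*exp(-6*x)/60

Characteristic equation r² + 2r - 24 = 0 factors as (r + 6)(r - 4) = 0, so r = -6, 4.
Hence u_h = C1*exp(-6*x) + C2*exp(4*x).
For the particular solution try u_p = A0. Substituting and matching coefficients of each power of x gives A0 = 1/24, so u_p = 1/24.
General solution: u = 1/24 + C1*exp(-6*x) + C2*exp(4*x).
Apply the initial conditions: u(0) = 1/24 + C1 + C2 = 3 and u'(0) = -6*C1 + 4*C2 = -3. Solving gives C1 = 89/60, C2 = 59/40.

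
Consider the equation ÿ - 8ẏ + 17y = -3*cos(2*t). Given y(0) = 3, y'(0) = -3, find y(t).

y = -39*cos(2*t)/425 + 48*sin(2*t)/425 - 6627*exp(4*t)*sin(t)/425 + 1314*cos(t)*exp(4*t)/425

Characteristic equation r² - 8r + 17 = 0 has discriminant (-8)² - 4·(17) = -4 < 0, so r = 4 ± i.
Hence y_h = C1*cos(t)*exp(4*t) + C2*exp(4*t)*sin(t).
Try y_p = A*cos(2*t) + B*sin(2*t). Substituting and equating the coefficients of cos(2t) and sin(2t) gives A = -39/425, B = 48/425, so y_p = -39*cos(2*t)/425 + 48*sin(2*t)/425.
General solution: y = -39*cos(2*t)/425 + 48*sin(2*t)/425 + C1*cos(t)*exp(4*t) + C2*exp(4*t)*sin(t).
Apply the initial conditions: y(0) = -39/425 + C1 = 3 and y'(0) = 96/425 + C2 + 4*C1 = -3. Solving gives C1 = 1314/425, C2 = -6627/425.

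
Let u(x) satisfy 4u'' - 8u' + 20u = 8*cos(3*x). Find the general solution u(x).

Divide through by 4: u'' - 2u' + 5u = 2*cos(3*x).
Characteristic equation r² - 2r + 5 = 0 has discriminant (-2)² - 4·(5) = -16 < 0, so r = 1 ± 2i.
Hence u_h = C1*cos(2*x)*exp(x) + C2*exp(x)*sin(2*x).
Try u_p = A*cos(3*x) + B*sin(3*x). Substituting and equating the coefficients of cos(3x) and sin(3x) gives A = -2/13, B = -3/13, so u_p = -3*sin(3*x)/13 - 2*cos(3*x)/13.

u = -3*sin(3*x)/13 - 2*cos(3*x)/13 + C1*cos(2*x)*exp(x) + C2*exp(x)*sin(2*x)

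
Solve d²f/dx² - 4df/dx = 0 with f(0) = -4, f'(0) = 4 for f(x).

f = -5 + exp(4*x)

Characteristic equation r² - 4r = 0 factors as (r - 4)r = 0, so r = 4, 0.
Hence f_h = C1*exp(4*x) + C2.
Apply the initial conditions: f(0) = C1 + C2 = -4 and f'(0) = 4*C1 = 4. Solving gives C1 = 1, C2 = -5.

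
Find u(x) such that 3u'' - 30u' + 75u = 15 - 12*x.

Divide through by 3: u'' - 10u' + 25u = 5 - 4*x.
Characteristic equation r² - 10r + 25 = 0 has discriminant (-10)² - 4·(25) = 0, so r = 5 is a repeated root.
Hence u_h = (C1 + C2*x)*exp(5*x).
For the particular solution try u_p = A0 + A1*x. Substituting and matching coefficients of each power of x gives A0 = 17/125, A1 = -4/25, so u_p = 17/125 - 4*x/25.

u = 17/125 - 4*x/25 + C1*exp(5*x) + C2*x*exp(5*x)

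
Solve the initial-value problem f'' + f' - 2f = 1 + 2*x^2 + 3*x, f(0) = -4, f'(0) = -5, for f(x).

f = -11/4 - x**2 - 5*x/2 - 5*exp(x)/3 + 5*exp(-2*x)/12

Characteristic equation r² + r - 2 = 0 factors as (r + 2)(r - 1) = 0, so r = -2, 1.
Hence f_h = C1*exp(-2*x) + C2*exp(x).
For the particular solution try f_p = A0 + A1*x + A2*x^2. Substituting and matching coefficients of each power of x gives A0 = -11/4, A1 = -5/2, A2 = -1, so f_p = -11/4 - x^2 - 5*x/2.
General solution: f = -11/4 - x^2 - 5*x/2 + C1*exp(-2*x) + C2*exp(x).
Apply the initial conditions: f(0) = -11/4 + C1 + C2 = -4 and f'(0) = -5/2 + C2 - 2*C1 = -5. Solving gives C1 = 5/12, C2 = -5/3.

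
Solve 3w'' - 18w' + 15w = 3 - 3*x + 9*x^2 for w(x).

w = 181/125 + 3*x**2/5 + 31*x/25 + C1*exp(x) + C2*exp(5*x)

Divide through by 3: w'' - 6w' + 5w = 1 - x + 3*x^2.
Characteristic equation r² - 6r + 5 = 0 factors as (r - 1)(r - 5) = 0, so r = 1, 5.
Hence w_h = C1*exp(x) + C2*exp(5*x).
For the particular solution try w_p = A0 + A1*x + A2*x^2. Substituting and matching coefficients of each power of x gives A0 = 181/125, A1 = 31/25, A2 = 3/5, so w_p = 181/125 + 3*x^2/5 + 31*x/25.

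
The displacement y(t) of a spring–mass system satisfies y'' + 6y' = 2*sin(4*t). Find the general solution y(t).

Characteristic equation r² + 6r = 0 factors as (r + 6)r = 0, so r = -6, 0.
Hence y_h = C1*exp(-6*t) + C2.
Try y_p = A*cos(4*t) + B*sin(4*t). Substituting and equating the coefficients of cos(4t) and sin(4t) gives A = -3/52, B = -1/26, so y_p = -3*cos(4*t)/52 - sin(4*t)/26.

y = C2 - 3*cos(4*t)/52 - sin(4*t)/26 + C1*exp(-6*t)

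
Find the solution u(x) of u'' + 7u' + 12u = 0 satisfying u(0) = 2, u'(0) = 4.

Characteristic equation r² + 7r + 12 = 0 factors as (r + 4)(r + 3) = 0, so r = -4, -3.
Hence u_h = C1*exp(-4*x) + C2*exp(-3*x).
Apply the initial conditions: u(0) = C1 + C2 = 2 and u'(0) = -4*C1 - 3*C2 = 4. Solving gives C1 = -10, C2 = 12.

u = -10*exp(-4*x) + 12*exp(-3*x)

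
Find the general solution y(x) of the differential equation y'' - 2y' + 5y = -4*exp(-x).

y = -exp(-x)/2 + C1*cos(2*x)*exp(x) + C2*exp(x)*sin(2*x)

Characteristic equation r² - 2r + 5 = 0 has discriminant (-2)² - 4·(5) = -16 < 0, so r = 1 ± 2i.
Hence y_h = C1*cos(2*x)*exp(x) + C2*exp(x)*sin(2*x).
Try y_p = A*exp(-x). Substituting into the equation and dividing by exp(-x) gives A = -1/2, so y_p = -exp(-x)/2.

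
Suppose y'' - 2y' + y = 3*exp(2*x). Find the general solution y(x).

y = 3*exp(2*x) + C1*exp(x) + C2*x*exp(x)

Characteristic equation r² - 2r + 1 = 0 has discriminant (-2)² - 4·(1) = 0, so r = 1 is a repeated root.
Hence y_h = (C1 + C2*x)*exp(x).
Try y_p = A*exp(2*x). Substituting into the equation and dividing by exp(2*x) gives A = 3, so y_p = 3*exp(2*x).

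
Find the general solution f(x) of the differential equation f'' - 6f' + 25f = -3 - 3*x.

Characteristic equation r² - 6r + 25 = 0 has discriminant (-6)² - 4·(25) = -64 < 0, so r = 3 ± 4i.
Hence f_h = C1*cos(4*x)*exp(3*x) + C2*exp(3*x)*sin(4*x).
For the particular solution try f_p = A0 + A1*x. Substituting and matching coefficients of each power of x gives A0 = -93/625, A1 = -3/25, so f_p = -93/625 - 3*x/25.

f = -93/625 - 3*x/25 + C1*cos(4*x)*exp(3*x) + C2*exp(3*x)*sin(4*x)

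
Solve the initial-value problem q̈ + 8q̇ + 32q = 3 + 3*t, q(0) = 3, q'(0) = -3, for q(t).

q = 9/128 + 3*t/32 + 69*exp(-4*t)*sin(4*t)/32 + 375*cos(4*t)*exp(-4*t)/128

Characteristic equation r² + 8r + 32 = 0 has discriminant (8)² - 4·(32) = -64 < 0, so r = -4 ± 4i.
Hence q_h = C1*cos(4*t)*exp(-4*t) + C2*exp(-4*t)*sin(4*t).
For the particular solution try q_p = A0 + A1*t. Substituting and matching coefficients of each power of t gives A0 = 9/128, A1 = 3/32, so q_p = 9/128 + 3*t/32.
General solution: q = 9/128 + 3*t/32 + C1*cos(4*t)*exp(-4*t) + C2*exp(-4*t)*sin(4*t).
Apply the initial conditions: q(0) = 9/128 + C1 = 3 and q'(0) = 3/32 - 4*C1 + 4*C2 = -3. Solving gives C1 = 375/128, C2 = 69/32.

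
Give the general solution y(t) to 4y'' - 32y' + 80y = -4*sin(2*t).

Divide through by 4: y'' - 8y' + 20y = -sin(2*t).
Characteristic equation r² - 8r + 20 = 0 has discriminant (-8)² - 4·(20) = -16 < 0, so r = 4 ± 2i.
Hence y_h = C1*cos(2*t)*exp(4*t) + C2*exp(4*t)*sin(2*t).
Try y_p = A*cos(2*t) + B*sin(2*t). Substituting and equating the coefficients of cos(2t) and sin(2t) gives A = -1/32, B = -1/32, so y_p = -cos(2*t)/32 - sin(2*t)/32.

y = -cos(2*t)/32 - sin(2*t)/32 + C1*cos(2*t)*exp(4*t) + C2*exp(4*t)*sin(2*t)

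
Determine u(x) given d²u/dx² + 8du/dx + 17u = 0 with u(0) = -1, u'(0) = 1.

Characteristic equation r² + 8r + 17 = 0 has discriminant (8)² - 4·(17) = -4 < 0, so r = -4 ± i.
Hence u_h = C1*cos(x)*exp(-4*x) + C2*exp(-4*x)*sin(x).
Apply the initial conditions: u(0) = C1 = -1 and u'(0) = C2 - 4*C1 = 1. Solving gives C1 = -1, C2 = -3.

u = -cos(x)*exp(-4*x) - 3*exp(-4*x)*sin(x)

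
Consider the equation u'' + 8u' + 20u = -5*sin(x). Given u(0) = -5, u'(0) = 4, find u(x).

u = -19*sin(x)/85 + 8*cos(x)/85 - 1373*exp(-4*x)*sin(2*x)/170 - 433*cos(2*x)*exp(-4*x)/85

Characteristic equation r² + 8r + 20 = 0 has discriminant (8)² - 4·(20) = -16 < 0, so r = -4 ± 2i.
Hence u_h = C1*cos(2*x)*exp(-4*x) + C2*exp(-4*x)*sin(2*x).
Try u_p = A*cos(x) + B*sin(x). Substituting and equating the coefficients of cos(x) and sin(x) gives A = 8/85, B = -19/85, so u_p = -19*sin(x)/85 + 8*cos(x)/85.
General solution: u = -19*sin(x)/85 + 8*cos(x)/85 + C1*cos(2*x)*exp(-4*x) + C2*exp(-4*x)*sin(2*x).
Apply the initial conditions: u(0) = 8/85 + C1 = -5 and u'(0) = -19/85 - 4*C1 + 2*C2 = 4. Solving gives C1 = -433/85, C2 = -1373/170.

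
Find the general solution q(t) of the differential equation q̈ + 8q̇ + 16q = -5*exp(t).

q = -exp(t)/5 + C1*exp(-4*t) + C2*t*exp(-4*t)

Characteristic equation r² + 8r + 16 = 0 has discriminant (8)² - 4·(16) = 0, so r = -4 is a repeated root.
Hence q_h = (C1 + C2*t)*exp(-4*t).
Try q_p = A*exp(t). Substituting into the equation and dividing by exp(t) gives A = -1/5, so q_p = -exp(t)/5.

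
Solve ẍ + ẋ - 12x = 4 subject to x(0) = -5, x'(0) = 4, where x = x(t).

Characteristic equation r² + r - 12 = 0 factors as (r - 3)(r + 4) = 0, so r = 3, -4.
Hence x_h = C1*exp(3*t) + C2*exp(-4*t).
For the particular solution try x_p = A0. Substituting and matching coefficients of each power of t gives A0 = -1/3, so x_p = -1/3.
General solution: x = -1/3 + C1*exp(3*t) + C2*exp(-4*t).
Apply the initial conditions: x(0) = -1/3 + C1 + C2 = -5 and x'(0) = -4*C2 + 3*C1 = 4. Solving gives C1 = -44/21, C2 = -18/7.

x = -1/3 - 44*exp(3*t)/21 - 18*exp(-4*t)/7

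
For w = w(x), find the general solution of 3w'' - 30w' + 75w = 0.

w = C1*exp(5*x) + C2*x*exp(5*x)

Divide through by 3: w'' - 10w' + 25w = 0.
Characteristic equation r² - 10r + 25 = 0 has discriminant (-10)² - 4·(25) = 0, so r = 5 is a repeated root.
Hence w_h = (C1 + C2*x)*exp(5*x).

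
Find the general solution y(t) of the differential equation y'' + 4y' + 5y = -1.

Characteristic equation r² + 4r + 5 = 0 has discriminant (4)² - 4·(5) = -4 < 0, so r = -2 ± i.
Hence y_h = C1*cos(t)*exp(-2*t) + C2*exp(-2*t)*sin(t).
For the particular solution try y_p = A0. Substituting and matching coefficients of each power of t gives A0 = -1/5, so y_p = -1/5.

y = -1/5 + C1*cos(t)*exp(-2*t) + C2*exp(-2*t)*sin(t)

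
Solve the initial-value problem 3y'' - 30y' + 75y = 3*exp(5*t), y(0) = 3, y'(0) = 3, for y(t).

Divide through by 3: y'' - 10y' + 25y = exp(5*t).
Characteristic equation r² - 10r + 25 = 0 has discriminant (-10)² - 4·(25) = 0, so r = 5 is a repeated root.
Hence y_h = (C1 + C2*t)*exp(5*t).
Since exp(5*t) solves the homogeneous equation (r = 5 is a root of multiplicity 2), multiply the trial by t^2. Try y_p = A*t^2*exp(5*t). Substituting into the equation and dividing by exp(5*t) gives A = 1/2, so y_p = t^2*exp(5*t)/2.
General solution: y = C1*exp(5*t) + t^2*exp(5*t)/2 + C2*t*exp(5*t).
Apply the initial conditions: y(0) = C1 = 3 and y'(0) = C2 + 5*C1 = 3. Solving gives C1 = 3, C2 = -12.

y = 3*exp(5*t) + t**2*exp(5*t)/2 - 12*t*exp(5*t)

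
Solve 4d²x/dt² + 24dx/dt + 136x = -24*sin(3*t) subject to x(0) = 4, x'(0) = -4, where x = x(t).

x = -150*sin(3*t)/949 + 108*cos(3*t)/949 + 3688*cos(5*t)*exp(-3*t)/949 + 7718*exp(-3*t)*sin(5*t)/4745

Divide through by 4: x'' + 6x' + 34x = -6*sin(3*t).
Characteristic equation r² + 6r + 34 = 0 has discriminant (6)² - 4·(34) = -100 < 0, so r = -3 ± 5i.
Hence x_h = C1*cos(5*t)*exp(-3*t) + C2*exp(-3*t)*sin(5*t).
Try x_p = A*cos(3*t) + B*sin(3*t). Substituting and equating the coefficients of cos(3t) and sin(3t) gives A = 108/949, B = -150/949, so x_p = -150*sin(3*t)/949 + 108*cos(3*t)/949.
General solution: x = -150*sin(3*t)/949 + 108*cos(3*t)/949 + C1*cos(5*t)*exp(-3*t) + C2*exp(-3*t)*sin(5*t).
Apply the initial conditions: x(0) = 108/949 + C1 = 4 and x'(0) = -450/949 - 3*C1 + 5*C2 = -4. Solving gives C1 = 3688/949, C2 = 7718/4745.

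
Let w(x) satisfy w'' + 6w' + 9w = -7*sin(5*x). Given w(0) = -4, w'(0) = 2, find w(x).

w = -2417*exp(-3*x)/578 + 28*sin(5*x)/289 + 105*cos(5*x)/578 - 375*x*exp(-3*x)/34

Characteristic equation r² + 6r + 9 = 0 has discriminant (6)² - 4·(9) = 0, so r = -3 is a repeated root.
Hence w_h = (C1 + C2*x)*exp(-3*x).
Try w_p = A*cos(5*x) + B*sin(5*x). Substituting and equating the coefficients of cos(5x) and sin(5x) gives A = 105/578, B = 28/289, so w_p = 28*sin(5*x)/289 + 105*cos(5*x)/578.
General solution: w = 28*sin(5*x)/289 + 105*cos(5*x)/578 + C1*exp(-3*x) + C2*x*exp(-3*x).
Apply the initial conditions: w(0) = 105/578 + C1 = -4 and w'(0) = 140/289 + C2 - 3*C1 = 2. Solving gives C1 = -2417/578, C2 = -375/34.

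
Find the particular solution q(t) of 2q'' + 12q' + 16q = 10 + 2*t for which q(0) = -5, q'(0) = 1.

q = 17/32 - 85*exp(-2*t)/8 + t/8 + 163*exp(-4*t)/32

Divide through by 2: q'' + 6q' + 8q = 5 + t.
Characteristic equation r² + 6r + 8 = 0 factors as (r + 4)(r + 2) = 0, so r = -4, -2.
Hence q_h = C1*exp(-4*t) + C2*exp(-2*t).
For the particular solution try q_p = A0 + A1*t. Substituting and matching coefficients of each power of t gives A0 = 17/32, A1 = 1/8, so q_p = 17/32 + t/8.
General solution: q = 17/32 + t/8 + C1*exp(-4*t) + C2*exp(-2*t).
Apply the initial conditions: q(0) = 17/32 + C1 + C2 = -5 and q'(0) = 1/8 - 4*C1 - 2*C2 = 1. Solving gives C1 = 163/32, C2 = -85/8.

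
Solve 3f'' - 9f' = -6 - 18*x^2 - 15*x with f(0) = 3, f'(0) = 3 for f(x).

f = 23/9 + 2*x**3/3 + 3*x**2/2 + 4*exp(3*x)/9 + 5*x/3

Divide through by 3: f'' - 3f' = -2 - 6*x^2 - 5*x.
Characteristic equation r² - 3r = 0 factors as (r - 3)r = 0, so r = 3, 0.
Hence f_h = C1*exp(3*x) + C2.
Since 0 is a characteristic root (multiplicity 1), multiply the polynomial trial by x: try f_p = x*(A0 + A1*x + A2*x^2). Substituting and matching coefficients of each power of x gives A0 = 5/3, A1 = 3/2, A2 = 2/3, so f_p = 2*x^3/3 + 3*x^2/2 + 5*x/3.
General solution: f = C2 + 2*x^3/3 + 3*x^2/2 + 5*x/3 + C1*exp(3*x).
Apply the initial conditions: f(0) = C1 + C2 = 3 and f'(0) = 5/3 + 3*C1 = 3. Solving gives C1 = 4/9, C2 = 23/9.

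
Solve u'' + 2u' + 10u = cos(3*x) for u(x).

Characteristic equation r² + 2r + 10 = 0 has discriminant (2)² - 4·(10) = -36 < 0, so r = -1 ± 3i.
Hence u_h = C1*cos(3*x)*exp(-x) + C2*exp(-x)*sin(3*x).
Try u_p = A*cos(3*x) + B*sin(3*x). Substituting and equating the coefficients of cos(3x) and sin(3x) gives A = 1/37, B = 6/37, so u_p = cos(3*x)/37 + 6*sin(3*x)/37.

u = cos(3*x)/37 + 6*sin(3*x)/37 + C1*cos(3*x)*exp(-x) + C2*exp(-x)*sin(3*x)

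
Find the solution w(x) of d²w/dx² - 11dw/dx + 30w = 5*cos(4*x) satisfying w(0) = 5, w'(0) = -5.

w = -765*exp(6*x)/26 - 55*sin(4*x)/533 + 35*cos(4*x)/1066 + 1410*exp(5*x)/41

Characteristic equation r² - 11r + 30 = 0 factors as (r - 5)(r - 6) = 0, so r = 5, 6.
Hence w_h = C1*exp(5*x) + C2*exp(6*x).
Try w_p = A*cos(4*x) + B*sin(4*x). Substituting and equating the coefficients of cos(4x) and sin(4x) gives A = 35/1066, B = -55/533, so w_p = -55*sin(4*x)/533 + 35*cos(4*x)/1066.
General solution: w = -55*sin(4*x)/533 + 35*cos(4*x)/1066 + C1*exp(5*x) + C2*exp(6*x).
Apply the initial conditions: w(0) = 35/1066 + C1 + C2 = 5 and w'(0) = -220/533 + 5*C1 + 6*C2 = -5. Solving gives C1 = 1410/41, C2 = -765/26.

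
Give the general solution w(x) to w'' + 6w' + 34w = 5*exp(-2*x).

w = 5*exp(-2*x)/26 + C1*cos(5*x)*exp(-3*x) + C2*exp(-3*x)*sin(5*x)

Characteristic equation r² + 6r + 34 = 0 has discriminant (6)² - 4·(34) = -100 < 0, so r = -3 ± 5i.
Hence w_h = C1*cos(5*x)*exp(-3*x) + C2*exp(-3*x)*sin(5*x).
Try w_p = A*exp(-2*x). Substituting into the equation and dividing by exp(-2*x) gives A = 5/26, so w_p = 5*exp(-2*x)/26.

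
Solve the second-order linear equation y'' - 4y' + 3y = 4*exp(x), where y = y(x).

y = C1*exp(3*x) + C2*exp(x) - 2*x*exp(x)

Characteristic equation r² - 4r + 3 = 0 factors as (r - 3)(r - 1) = 0, so r = 3, 1.
Hence y_h = C1*exp(3*x) + C2*exp(x).
Since exp(x) solves the homogeneous equation (r = 1 is a root of multiplicity 1), multiply the trial by x. Try y_p = A*x*exp(x). Substituting into the equation and dividing by exp(x) gives A = -2, so y_p = -2*x*exp(x).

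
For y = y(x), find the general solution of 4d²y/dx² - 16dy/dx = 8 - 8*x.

Divide through by 4: y'' - 4y' = 2 - 2*x.
Characteristic equation r² - 4r = 0 factors as (r - 4)r = 0, so r = 4, 0.
Hence y_h = C1*exp(4*x) + C2.
Since 0 is a characteristic root (multiplicity 1), multiply the polynomial trial by x: try y_p = x*(A0 + A1*x). Substituting and matching coefficients of each power of x gives A0 = -3/8, A1 = 1/4, so y_p = -3*x/8 + x^2/4.

y = C2 - 3*x/8 + x**2/4 + C1*exp(4*x)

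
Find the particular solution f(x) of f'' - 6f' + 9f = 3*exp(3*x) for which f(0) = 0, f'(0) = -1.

Characteristic equation r² - 6r + 9 = 0 has discriminant (-6)² - 4·(9) = 0, so r = 3 is a repeated root.
Hence f_h = (C1 + C2*x)*exp(3*x).
Since exp(3*x) solves the homogeneous equation (r = 3 is a root of multiplicity 2), multiply the trial by x^2. Try f_p = A*x^2*exp(3*x). Substituting into the equation and dividing by exp(3*x) gives A = 3/2, so f_p = 3*x^2*exp(3*x)/2.
General solution: f = C1*exp(3*x) + 3*x^2*exp(3*x)/2 + C2*x*exp(3*x).
Apply the initial conditions: f(0) = C1 = 0 and f'(0) = C2 + 3*C1 = -1. Solving gives C1 = 0, C2 = -1.

f = -x*exp(3*x) + 3*x**2*exp(3*x)/2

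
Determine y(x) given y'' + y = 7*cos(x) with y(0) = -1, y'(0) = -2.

y = -cos(x) - 2*sin(x) + 7*x*sin(x)/2

Characteristic equation r² + 1 = 0 has discriminant (0)² - 4·(1) = -4 < 0, so r = ± i.
Hence y_h = C1*cos(x) + C2*sin(x).
Since ±1i are characteristic roots, multiply the trial by x. Try y_p = x*(A*cos(x) + B*sin(x)). Substituting and equating the coefficients of cos(x) and sin(x) gives A = 0, B = 7/2, so y_p = 7*x*sin(x)/2.
General solution: y = C1*cos(x) + C2*sin(x) + 7*x*sin(x)/2.
Apply the initial conditions: y(0) = C1 = -1 and y'(0) = C2 = -2. Solving gives C1 = -1, C2 = -2.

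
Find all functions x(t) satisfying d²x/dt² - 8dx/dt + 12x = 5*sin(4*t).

Characteristic equation r² - 8r + 12 = 0 factors as (r - 2)(r - 6) = 0, so r = 2, 6.
Hence x_h = C1*exp(2*t) + C2*exp(6*t).
Try x_p = A*cos(4*t) + B*sin(4*t). Substituting and equating the coefficients of cos(4t) and sin(4t) gives A = 2/13, B = -1/52, so x_p = -sin(4*t)/52 + 2*cos(4*t)/13.

x = -sin(4*t)/52 + 2*cos(4*t)/13 + C1*exp(2*t) + C2*exp(6*t)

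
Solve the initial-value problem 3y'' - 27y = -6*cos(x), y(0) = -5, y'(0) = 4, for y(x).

y = -49*exp(-3*x)/15 - 29*exp(3*x)/15 + cos(x)/5

Divide through by 3: y'' - 9y = -2*cos(x).
Characteristic equation r² - 9 = 0 factors as (r + 3)(r - 3) = 0, so r = -3, 3.
Hence y_h = C1*exp(-3*x) + C2*exp(3*x).
Try y_p = A*cos(x) + B*sin(x). Substituting and equating the coefficients of cos(x) and sin(x) gives A = 1/5, B = 0, so y_p = cos(x)/5.
General solution: y = cos(x)/5 + C1*exp(-3*x) + C2*exp(3*x).
Apply the initial conditions: y(0) = 1/5 + C1 + C2 = -5 and y'(0) = -3*C1 + 3*C2 = 4. Solving gives C1 = -49/15, C2 = -29/15.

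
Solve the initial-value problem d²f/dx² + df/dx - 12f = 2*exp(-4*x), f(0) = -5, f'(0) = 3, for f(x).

f = -128*exp(-4*x)/49 - 117*exp(3*x)/49 - 2*x*exp(-4*x)/7

Characteristic equation r² + r - 12 = 0 factors as (r + 4)(r - 3) = 0, so r = -4, 3.
Hence f_h = C1*exp(-4*x) + C2*exp(3*x).
Since exp(-4*x) solves the homogeneous equation (r = -4 is a root of multiplicity 1), multiply the trial by x. Try f_p = A*x*exp(-4*x). Substituting into the equation and dividing by exp(-4*x) gives A = -2/7, so f_p = -2*x*exp(-4*x)/7.
General solution: f = C1*exp(-4*x) + C2*exp(3*x) - 2*x*exp(-4*x)/7.
Apply the initial conditions: f(0) = C1 + C2 = -5 and f'(0) = -2/7 - 4*C1 + 3*C2 = 3. Solving gives C1 = -128/49, C2 = -117/49.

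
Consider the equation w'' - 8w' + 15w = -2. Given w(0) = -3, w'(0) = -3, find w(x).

Characteristic equation r² - 8r + 15 = 0 factors as (r - 5)(r - 3) = 0, so r = 5, 3.
Hence w_h = C1*exp(5*x) + C2*exp(3*x).
For the particular solution try w_p = A0. Substituting and matching coefficients of each power of x gives A0 = -2/15, so w_p = -2/15.
General solution: w = -2/15 + C1*exp(5*x) + C2*exp(3*x).
Apply the initial conditions: w(0) = -2/15 + C1 + C2 = -3 and w'(0) = 3*C2 + 5*C1 = -3. Solving gives C1 = 14/5, C2 = -17/3.

w = -2/15 - 17*exp(3*x)/3 + 14*exp(5*x)/5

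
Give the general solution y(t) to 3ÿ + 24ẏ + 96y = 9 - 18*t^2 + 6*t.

y = 17/256 - 3*t**2/16 + 5*t/32 + C1*cos(4*t)*exp(-4*t) + C2*exp(-4*t)*sin(4*t)

Divide through by 3: y'' + 8y' + 32y = 3 - 6*t^2 + 2*t.
Characteristic equation r² + 8r + 32 = 0 has discriminant (8)² - 4·(32) = -64 < 0, so r = -4 ± 4i.
Hence y_h = C1*cos(4*t)*exp(-4*t) + C2*exp(-4*t)*sin(4*t).
For the particular solution try y_p = A0 + A1*t + A2*t^2. Substituting and matching coefficients of each power of t gives A0 = 17/256, A1 = 5/32, A2 = -3/16, so y_p = 17/256 - 3*t^2/16 + 5*t/32.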